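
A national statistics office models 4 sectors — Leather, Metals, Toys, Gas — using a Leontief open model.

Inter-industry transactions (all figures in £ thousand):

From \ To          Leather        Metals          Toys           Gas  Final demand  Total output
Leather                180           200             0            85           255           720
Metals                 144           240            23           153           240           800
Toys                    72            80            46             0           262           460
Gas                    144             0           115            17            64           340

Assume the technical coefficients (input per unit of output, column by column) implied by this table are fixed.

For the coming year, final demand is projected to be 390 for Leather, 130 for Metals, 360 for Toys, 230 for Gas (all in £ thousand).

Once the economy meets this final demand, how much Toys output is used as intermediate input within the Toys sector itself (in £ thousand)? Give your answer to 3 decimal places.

z_33 = 61.811

Technical coefficients a_ij = z_ij / X_j:
  a_11 = 180/720 = 0.25, a_21 = 144/720 = 0.20, a_31 = 72/720 = 0.10, a_41 = 144/720 = 0.20
  a_12 = 200/800 = 0.25, a_22 = 240/800 = 0.30, a_32 = 80/800 = 0.10, a_42 = 0/800 = 0.00
  a_13 = 0/460 = 0.00, a_23 = 23/460 = 0.05, a_33 = 46/460 = 0.10, a_43 = 115/460 = 0.25
  a_14 = 85/340 = 0.25, a_24 = 153/340 = 0.45, a_34 = 0/340 = 0.00, a_44 = 17/340 = 0.05
I − A =
  [   0.75    -0.25     0.00    -0.25]
  [  -0.20     0.70    -0.05    -0.45]
  [  -0.10    -0.10     0.90     0.00]
  [  -0.20     0.00    -0.25     0.95]
Compute the cofactors C_ij = (−1)^(i+j)·(3×3 minor ij) of I−A; the adjugate is their transpose:
adj(I−A) = Cᵀ =
  [ 0.58250   0.22000   0.08375   0.25750]
  [ 0.26800   0.59000   0.13000   0.35000]
  [ 0.09450   0.09000   0.39375   0.06750]
  [ 0.14750   0.07000   0.12125   0.42250]
det(I−A) = Σ_j (I−A)_1j·C_1j = (0.75)(0.58250) + (-0.25)(0.26800) + (0.00)(0.09450) + (-0.25)(0.14750) = 0.3330
(I − A)⁻¹ = adj(I−A) / det(I−A) ≈
  [   1.7492     0.6607     0.2515     0.7733]
  [   0.8048     1.7718     0.3904     1.0511]
  [   0.2838     0.2703     1.1824     0.2027]
  [   0.4429     0.2102     0.3641     1.2688]
First solve x = (I − A)⁻¹ d = adj(I−A)·d / det(I−A); in particular x_3 = (0.09450·390 + 0.09000·130 + 0.39375·360 + 0.06750·230) / 0.3330 = 205.83 / 0.3330 ≈ 618.10811.
Intermediate flow from 3 to 3: z_33 = a_33 · x_3 = 0.10 × 205.83 / 0.3330 = 20.583 / 0.3330 ≈ 61.811.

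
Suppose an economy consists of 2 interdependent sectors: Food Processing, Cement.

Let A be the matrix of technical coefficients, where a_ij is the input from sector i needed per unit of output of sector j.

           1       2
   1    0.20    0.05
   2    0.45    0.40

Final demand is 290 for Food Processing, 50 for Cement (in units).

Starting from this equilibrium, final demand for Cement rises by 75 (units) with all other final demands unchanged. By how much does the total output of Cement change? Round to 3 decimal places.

Δx_2 = 131.148

I − A =
  [   0.80    -0.05]
  [  -0.45     0.60]
det(I−A) = (0.80)(0.60) − (-0.05)(-0.45) = 0.4575
adj(I−A) = [[0.60, 0.05], [0.45, 0.80]]
(I − A)⁻¹ = adj(I−A) / det(I−A) ≈
  [   1.3115     0.1093]
  [   0.9836     1.7486]
Δx = (I − A)⁻¹ Δd with Δd having +75 in the Cement component and 0 elsewhere.
So Δx_2 = L_22 · (+75), where L_22 = adj(I−A)_22 / det(I−A) = 0.80 / 0.4575.
Δx_2 = 0.80 × (+75) / 0.4575 = 60.00 / 0.4575 ≈ 131.148.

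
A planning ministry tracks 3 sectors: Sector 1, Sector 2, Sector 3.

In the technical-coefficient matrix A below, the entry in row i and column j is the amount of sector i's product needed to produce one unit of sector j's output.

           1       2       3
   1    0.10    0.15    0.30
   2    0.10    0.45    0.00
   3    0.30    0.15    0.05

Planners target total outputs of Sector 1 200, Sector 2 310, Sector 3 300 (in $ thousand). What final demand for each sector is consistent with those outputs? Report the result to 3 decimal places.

d_1 = 43.500, d_2 = 150.500, d_3 = 178.500

I − A =
  [   0.90    -0.15    -0.30]
  [  -0.10     0.55     0.00]
  [  -0.30    -0.15     0.95]
d = (I − A) x:
  d_1 = (+0.90)·200 + (-0.15)·310 + (-0.30)·300 = 43.500
  d_2 = (-0.10)·200 + (+0.55)·310 + (+0.00)·300 = 150.500
  d_3 = (-0.30)·200 + (-0.15)·310 + (+0.95)·300 = 178.500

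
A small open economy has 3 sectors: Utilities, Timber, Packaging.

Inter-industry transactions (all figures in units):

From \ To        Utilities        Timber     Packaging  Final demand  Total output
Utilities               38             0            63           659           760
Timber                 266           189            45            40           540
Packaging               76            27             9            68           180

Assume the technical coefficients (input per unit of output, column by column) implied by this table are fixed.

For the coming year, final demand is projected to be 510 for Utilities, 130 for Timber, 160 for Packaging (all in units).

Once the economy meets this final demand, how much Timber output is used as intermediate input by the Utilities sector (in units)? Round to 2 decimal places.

Technical coefficients a_ij = z_ij / X_j:
  a_UU = 38/760 = 0.05, a_TU = 266/760 = 0.35, a_PU = 76/760 = 0.10
  a_UT = 0/540 = 0.00, a_TT = 189/540 = 0.35, a_PT = 27/540 = 0.05
  a_UP = 63/180 = 0.35, a_TP = 45/180 = 0.25, a_PP = 9/180 = 0.05
I − A =
  [   0.95     0.00    -0.35]
  [  -0.35     0.65    -0.25]
  [  -0.10    -0.05     0.95]
Cofactors of I−A, C_ij = (−1)^(i+j)·(minor ij) (rows/columns in the sector order above):
  C_11 = (0.65)(0.95) − (-0.25)(-0.05) = 0.6050
  C_12 = −[(-0.35)(0.95) − (-0.25)(-0.10)] = 0.3575
  C_13 = (-0.35)(-0.05) − (0.65)(-0.10) = 0.0825
  C_21 = −[(0.00)(0.95) − (-0.35)(-0.05)] = 0.0175
  C_22 = (0.95)(0.95) − (-0.35)(-0.10) = 0.8675
  C_23 = −[(0.95)(-0.05) − (0.00)(-0.10)] = 0.0475
  C_31 = (0.00)(-0.25) − (-0.35)(0.65) = 0.2275
  C_32 = −[(0.95)(-0.25) − (-0.35)(-0.35)] = 0.3600
  C_33 = (0.95)(0.65) − (0.00)(-0.35) = 0.6175
det(I−A) = Σ_j (I−A)_1j·C_1j = (0.95)(0.6050) + (0.00)(0.3575) + (-0.35)(0.0825) = 0.545875
adj(I−A) = Cᵀ =
  [ 0.6050   0.0175   0.2275]
  [ 0.3575   0.8675   0.3600]
  [ 0.0825   0.0475   0.6175]
(I − A)⁻¹ = adj(I−A) / det(I−A) ≈
  [   1.1083     0.0321     0.4168]
  [   0.6549     1.5892     0.6595]
  [   0.1511     0.0870     1.1312]
First solve x = (I − A)⁻¹ d = adj(I−A)·d / det(I−A); in particular x_U = (0.6050·510 + 0.0175·130 + 0.2275·160) / 0.545875 = 347.225 / 0.545875 ≈ 636.0888.
Intermediate flow from T to U: z_TU = a_TU · x_U = 0.35 × 347.225 / 0.545875 = 121.52875 / 0.545875 ≈ 222.63.

z_TU = 222.63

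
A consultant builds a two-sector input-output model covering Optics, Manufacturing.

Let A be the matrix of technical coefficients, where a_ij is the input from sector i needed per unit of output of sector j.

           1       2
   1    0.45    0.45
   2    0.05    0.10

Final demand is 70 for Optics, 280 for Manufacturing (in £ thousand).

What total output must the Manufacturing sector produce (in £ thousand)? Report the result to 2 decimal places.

I − A =
  [   0.55    -0.45]
  [  -0.05     0.90]
det(I−A) = (0.55)(0.90) − (-0.45)(-0.05) = 0.4725
adj(I−A) = [[0.90, 0.45], [0.05, 0.55]]
(I − A)⁻¹ = adj(I−A) / det(I−A) ≈
  [   1.9048     0.9524]
  [   0.1058     1.1640]
x = (I − A)⁻¹ d = adj(I−A)·d / det(I−A), with det(I−A) = 0.4725:
  x_1 = (0.90·70 + 0.45·280) / 0.4725 = 189.00 / 0.4725 = 400.00
  x_2 = (0.05·70 + 0.55·280) / 0.4725 = 157.50 / 0.4725 ≈ 333.33

x_2 = 333.33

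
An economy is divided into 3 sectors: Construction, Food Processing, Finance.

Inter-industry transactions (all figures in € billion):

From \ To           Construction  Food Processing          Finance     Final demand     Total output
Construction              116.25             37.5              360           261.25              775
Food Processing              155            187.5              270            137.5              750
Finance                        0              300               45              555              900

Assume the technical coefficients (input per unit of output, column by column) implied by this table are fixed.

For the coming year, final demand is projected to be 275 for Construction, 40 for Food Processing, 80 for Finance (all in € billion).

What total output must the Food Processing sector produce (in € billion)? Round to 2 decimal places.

x_2 = 240.95

Technical coefficients a_ij = z_ij / X_j:
  a_11 = 116.25/775 = 0.15, a_21 = 155/775 = 0.20, a_31 = 0/775 = 0.00
  a_12 = 37.5/750 = 0.05, a_22 = 187.5/750 = 0.25, a_32 = 300/750 = 0.40
  a_13 = 360/900 = 0.40, a_23 = 270/900 = 0.30, a_33 = 45/900 = 0.05
I − A =
  [   0.85    -0.05    -0.40]
  [  -0.20     0.75    -0.30]
  [   0.00    -0.40     0.95]
Cofactors of I−A, C_ij = (−1)^(i+j)·(minor ij) (rows/columns in the sector order above):
  C_11 = (0.75)(0.95) − (-0.30)(-0.40) = 0.5925
  C_12 = −[(-0.20)(0.95) − (-0.30)(0.00)] = 0.1900
  C_13 = (-0.20)(-0.40) − (0.75)(0.00) = 0.0800
  C_21 = −[(-0.05)(0.95) − (-0.40)(-0.40)] = 0.2075
  C_22 = (0.85)(0.95) − (-0.40)(0.00) = 0.8075
  C_23 = −[(0.85)(-0.40) − (-0.05)(0.00)] = 0.3400
  C_31 = (-0.05)(-0.30) − (-0.40)(0.75) = 0.3150
  C_32 = −[(0.85)(-0.30) − (-0.40)(-0.20)] = 0.3350
  C_33 = (0.85)(0.75) − (-0.05)(-0.20) = 0.6275
det(I−A) = Σ_j (I−A)_1j·C_1j = (0.85)(0.5925) + (-0.05)(0.1900) + (-0.40)(0.0800) = 0.462125
adj(I−A) = Cᵀ =
  [ 0.5925   0.2075   0.3150]
  [ 0.1900   0.8075   0.3350]
  [ 0.0800   0.3400   0.6275]
(I − A)⁻¹ = adj(I−A) / det(I−A) ≈
  [   1.2821     0.4490     0.6816]
  [   0.4111     1.7474     0.7249]
  [   0.1731     0.7357     1.3579]
x = (I − A)⁻¹ d = adj(I−A)·d / det(I−A), with det(I−A) = 0.462125:
  x_1 = (0.5925·275 + 0.2075·40 + 0.3150·80) / 0.462125 = 196.4375 / 0.462125 ≈ 425.07
  x_2 = (0.1900·275 + 0.8075·40 + 0.3350·80) / 0.462125 = 111.35 / 0.462125 ≈ 240.95
  x_3 = (0.0800·275 + 0.3400·40 + 0.6275·80) / 0.462125 = 85.80 / 0.462125 ≈ 185.66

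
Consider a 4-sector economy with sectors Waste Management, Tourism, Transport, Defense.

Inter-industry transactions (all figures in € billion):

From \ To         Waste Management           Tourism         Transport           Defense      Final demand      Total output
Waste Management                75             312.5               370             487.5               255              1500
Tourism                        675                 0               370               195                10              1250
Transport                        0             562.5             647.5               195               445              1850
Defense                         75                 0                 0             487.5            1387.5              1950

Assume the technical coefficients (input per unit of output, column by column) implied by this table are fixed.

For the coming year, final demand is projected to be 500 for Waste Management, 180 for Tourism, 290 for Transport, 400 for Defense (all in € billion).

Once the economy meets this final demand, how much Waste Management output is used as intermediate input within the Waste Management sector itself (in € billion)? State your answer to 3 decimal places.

Technical coefficients a_ij = z_ij / X_j:
  a_11 = 75/1500 = 0.05, a_21 = 675/1500 = 0.45, a_31 = 0/1500 = 0.00, a_41 = 75/1500 = 0.05
  a_12 = 312.5/1250 = 0.25, a_22 = 0/1250 = 0.00, a_32 = 562.5/1250 = 0.45, a_42 = 0/1250 = 0.00
  a_13 = 370/1850 = 0.20, a_23 = 370/1850 = 0.20, a_33 = 647.5/1850 = 0.35, a_43 = 0/1850 = 0.00
  a_14 = 487.5/1950 = 0.25, a_24 = 195/1950 = 0.10, a_34 = 195/1950 = 0.10, a_44 = 487.5/1950 = 0.25
I − A =
  [   0.95    -0.25    -0.20    -0.25]
  [  -0.45     1.00    -0.20    -0.10]
  [   0.00    -0.45     0.65    -0.10]
  [  -0.05     0.00     0.00     0.75]
Compute the cofactors C_ij = (−1)^(i+j)·(3×3 minor ij) of I−A; the adjugate is their transpose:
adj(I−A) = Cᵀ =
  [ 0.420000   0.189375   0.187500   0.190250]
  [ 0.223625   0.454000   0.208500   0.162875]
  [ 0.159125   0.316250   0.614375   0.177125]
  [ 0.028000   0.012625   0.012500   0.418375]
det(I−A) = Σ_j (I−A)_1j·C_1j = (0.95)(0.420000) + (-0.25)(0.223625) + (-0.20)(0.159125) + (-0.25)(0.028000) = 0.30426875
(I − A)⁻¹ = adj(I−A) / det(I−A) ≈
  [   1.3804     0.6224     0.6162     0.6253]
  [   0.7350     1.4921     0.6852     0.5353]
  [   0.5230     1.0394     2.0192     0.5821]
  [   0.0920     0.0415     0.0411     1.3750]
First solve x = (I − A)⁻¹ d = adj(I−A)·d / det(I−A); in particular x_1 = (0.420000·500 + 0.189375·180 + 0.187500·290 + 0.190250·400) / 0.30426875 = 374.5625 / 0.30426875 ≈ 1231.02520.
Intermediate flow from 1 to 1: z_11 = a_11 · x_1 = 0.05 × 374.5625 / 0.30426875 = 18.728125 / 0.30426875 ≈ 61.551.

z_11 = 61.551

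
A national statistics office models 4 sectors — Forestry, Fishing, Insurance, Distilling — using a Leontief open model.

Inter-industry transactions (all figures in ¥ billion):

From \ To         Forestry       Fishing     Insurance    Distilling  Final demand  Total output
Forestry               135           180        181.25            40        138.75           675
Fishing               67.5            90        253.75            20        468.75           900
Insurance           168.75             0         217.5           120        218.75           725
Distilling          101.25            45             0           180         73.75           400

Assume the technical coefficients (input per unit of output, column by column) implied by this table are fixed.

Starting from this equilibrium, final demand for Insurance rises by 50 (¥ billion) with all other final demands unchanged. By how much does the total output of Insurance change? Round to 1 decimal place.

Δx_3 = 92.5

Technical coefficients a_ij = z_ij / X_j:
  a_11 = 135/675 = 0.20, a_21 = 67.5/675 = 0.10, a_31 = 168.75/675 = 0.25, a_41 = 101.25/675 = 0.15
  a_12 = 180/900 = 0.20, a_22 = 90/900 = 0.10, a_32 = 0/900 = 0.00, a_42 = 45/900 = 0.05
  a_13 = 181.25/725 = 0.25, a_23 = 253.75/725 = 0.35, a_33 = 217.5/725 = 0.30, a_43 = 0/725 = 0.00
  a_14 = 40/400 = 0.10, a_24 = 20/400 = 0.05, a_34 = 120/400 = 0.30, a_44 = 180/400 = 0.45
I − A =
  [   0.80    -0.20    -0.25    -0.10]
  [  -0.10     0.90    -0.35    -0.05]
  [  -0.25     0.00     0.70    -0.30]
  [  -0.15    -0.05     0.00     0.55]
Compute the cofactors C_ij = (−1)^(i+j)·(3×3 minor ij) of I−A; the adjugate is their transpose:
adj(I−A) = Cᵀ =
  [ 0.339500   0.084250   0.163375   0.158500]
  [ 0.107625   0.251875   0.164375   0.132125]
  [ 0.165125   0.049750   0.367500   0.235000]
  [ 0.102375   0.045875   0.059500   0.416250]
det(I−A) = Σ_j (I−A)_1j·C_1j = (0.80)(0.339500) + (-0.20)(0.107625) + (-0.25)(0.165125) + (-0.10)(0.102375) = 0.19855625
(I − A)⁻¹ = adj(I−A) / det(I−A) ≈
  [   1.7098     0.4243     0.8228     0.7983]
  [   0.5420     1.2685     0.8279     0.6654]
  [   0.8316     0.2506     1.8509     1.1835]
  [   0.5156     0.2310     0.2997     2.0964]
Δx = (I − A)⁻¹ Δd with Δd having +50 in the Insurance component and 0 elsewhere.
So Δx_3 = L_33 · (+50), where L_33 = adj(I−A)_33 / det(I−A) = 0.367500 / 0.19855625.
Δx_3 = 0.367500 × (+50) / 0.19855625 = 18.375 / 0.19855625 ≈ 92.5.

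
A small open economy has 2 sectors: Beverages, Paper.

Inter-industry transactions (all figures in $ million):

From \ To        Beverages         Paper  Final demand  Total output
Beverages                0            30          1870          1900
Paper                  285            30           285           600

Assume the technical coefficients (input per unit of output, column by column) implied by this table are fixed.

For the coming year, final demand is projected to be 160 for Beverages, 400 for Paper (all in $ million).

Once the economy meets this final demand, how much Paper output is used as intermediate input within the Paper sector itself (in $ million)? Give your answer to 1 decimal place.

z_PP = 22.5

Technical coefficients a_ij = z_ij / X_j:
  a_BB = 0/1900 = 0.00, a_PB = 285/1900 = 0.15
  a_BP = 30/600 = 0.05, a_PP = 30/600 = 0.05
I − A =
  [   1.00    -0.05]
  [  -0.15     0.95]
det(I−A) = (1.00)(0.95) − (-0.05)(-0.15) = 0.9425
adj(I−A) = [[0.95, 0.05], [0.15, 1.00]]
(I − A)⁻¹ = adj(I−A) / det(I−A) ≈
  [   1.0080     0.0531]
  [   0.1592     1.0610]
First solve x = (I − A)⁻¹ d = adj(I−A)·d / det(I−A); in particular x_P = (0.15·160 + 1.00·400) / 0.9425 = 424.00 / 0.9425 ≈ 449.867.
Intermediate flow from P to P: z_PP = a_PP · x_P = 0.05 × 424.00 / 0.9425 = 21.20 / 0.9425 ≈ 22.5.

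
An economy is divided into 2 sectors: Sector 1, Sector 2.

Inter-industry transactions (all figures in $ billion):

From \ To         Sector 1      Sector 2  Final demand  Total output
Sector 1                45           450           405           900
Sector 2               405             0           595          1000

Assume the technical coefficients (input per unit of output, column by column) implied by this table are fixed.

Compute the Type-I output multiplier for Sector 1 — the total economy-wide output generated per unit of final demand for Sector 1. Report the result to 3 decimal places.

m_1 = 1.940

Technical coefficients a_ij = z_ij / X_j:
  a_11 = 45/900 = 0.05, a_21 = 405/900 = 0.45
  a_12 = 450/1000 = 0.45, a_22 = 0/1000 = 0.00
I − A =
  [   0.95    -0.45]
  [  -0.45     1.00]
det(I−A) = (0.95)(1.00) − (-0.45)(-0.45) = 0.7475
adj(I−A) = [[1.00, 0.45], [0.45, 0.95]]
(I − A)⁻¹ = adj(I−A) / det(I−A) ≈
  [   1.3378     0.6020]
  [   0.6020     1.2709]
The output multiplier for sector j is the column-j sum of the Leontief inverse (I − A)⁻¹ = adj(I−A) / det(I−A).
Column 1 of adj(I−A): (1.00, 0.45); det(I−A) = 0.7475.
m_1 = (1.00 + 0.45) / 0.7475 = 1.45 / 0.7475 ≈ 1.940.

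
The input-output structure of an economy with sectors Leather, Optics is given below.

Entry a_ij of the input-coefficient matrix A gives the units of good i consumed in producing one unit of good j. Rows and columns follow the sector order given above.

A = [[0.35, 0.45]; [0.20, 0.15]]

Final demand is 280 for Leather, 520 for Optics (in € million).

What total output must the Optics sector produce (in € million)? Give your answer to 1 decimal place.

I − A =
  [   0.65    -0.45]
  [  -0.20     0.85]
det(I−A) = (0.65)(0.85) − (-0.45)(-0.20) = 0.4625
adj(I−A) = [[0.85, 0.45], [0.20, 0.65]]
(I − A)⁻¹ = adj(I−A) / det(I−A) ≈
  [   1.8378     0.9730]
  [   0.4324     1.4054]
x = (I − A)⁻¹ d = adj(I−A)·d / det(I−A), with det(I−A) = 0.4625:
  x_1 = (0.85·280 + 0.45·520) / 0.4625 = 472.00 / 0.4625 ≈ 1020.5
  x_2 = (0.20·280 + 0.65·520) / 0.4625 = 394.00 / 0.4625 ≈ 851.9

x_2 = 851.9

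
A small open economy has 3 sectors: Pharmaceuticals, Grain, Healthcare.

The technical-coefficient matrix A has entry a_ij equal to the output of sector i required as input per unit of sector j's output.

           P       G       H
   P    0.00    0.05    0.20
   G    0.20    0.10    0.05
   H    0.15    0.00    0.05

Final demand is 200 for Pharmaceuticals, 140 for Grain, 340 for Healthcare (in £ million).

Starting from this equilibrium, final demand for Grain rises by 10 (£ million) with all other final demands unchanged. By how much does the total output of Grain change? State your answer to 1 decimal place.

I − A =
  [   1.00    -0.05    -0.20]
  [  -0.20     0.90    -0.05]
  [  -0.15     0.00     0.95]
Cofactors of I−A, C_ij = (−1)^(i+j)·(minor ij) (rows/columns in the sector order above):
  C_11 = (0.90)(0.95) − (-0.05)(0.00) = 0.8550
  C_12 = −[(-0.20)(0.95) − (-0.05)(-0.15)] = 0.1975
  C_13 = (-0.20)(0.00) − (0.90)(-0.15) = 0.1350
  C_21 = −[(-0.05)(0.95) − (-0.20)(0.00)] = 0.0475
  C_22 = (1.00)(0.95) − (-0.20)(-0.15) = 0.9200
  C_23 = −[(1.00)(0.00) − (-0.05)(-0.15)] = 0.0075
  C_31 = (-0.05)(-0.05) − (-0.20)(0.90) = 0.1825
  C_32 = −[(1.00)(-0.05) − (-0.20)(-0.20)] = 0.0900
  C_33 = (1.00)(0.90) − (-0.05)(-0.20) = 0.8900
det(I−A) = Σ_j (I−A)_1j·C_1j = (1.00)(0.8550) + (-0.05)(0.1975) + (-0.20)(0.1350) = 0.818125
adj(I−A) = Cᵀ =
  [ 0.8550   0.0475   0.1825]
  [ 0.1975   0.9200   0.0900]
  [ 0.1350   0.0075   0.8900]
(I − A)⁻¹ = adj(I−A) / det(I−A) ≈
  [   1.0451     0.0581     0.2231]
  [   0.2414     1.1245     0.1100]
  [   0.1650     0.0092     1.0879]
Δx = (I − A)⁻¹ Δd with Δd having +10 in the Grain component and 0 elsewhere.
So Δx_G = L_GG · (+10), where L_GG = adj(I−A)_GG / det(I−A) = 0.9200 / 0.818125.
Δx_G = 0.9200 × (+10) / 0.818125 = 9.20 / 0.818125 ≈ 11.2.

Δx_G = 11.2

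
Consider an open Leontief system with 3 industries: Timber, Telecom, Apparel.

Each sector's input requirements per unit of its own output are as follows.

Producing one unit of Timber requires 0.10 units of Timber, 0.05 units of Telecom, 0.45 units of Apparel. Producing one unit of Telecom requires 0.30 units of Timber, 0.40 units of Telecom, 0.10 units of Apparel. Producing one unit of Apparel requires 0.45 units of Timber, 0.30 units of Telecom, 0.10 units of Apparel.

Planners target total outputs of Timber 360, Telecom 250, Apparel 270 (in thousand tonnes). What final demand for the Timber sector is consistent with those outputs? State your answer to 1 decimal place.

d_1 = 127.5

I − A =
  [   0.90    -0.30    -0.45]
  [  -0.05     0.60    -0.30]
  [  -0.45    -0.10     0.90]
d = (I − A) x:
  d_1 = (+0.90)·360 + (-0.30)·250 + (-0.45)·270 = 127.5
  d_2 = (-0.05)·360 + (+0.60)·250 + (-0.30)·270 = 51.0
  d_3 = (-0.45)·360 + (-0.10)·250 + (+0.90)·270 = 56.0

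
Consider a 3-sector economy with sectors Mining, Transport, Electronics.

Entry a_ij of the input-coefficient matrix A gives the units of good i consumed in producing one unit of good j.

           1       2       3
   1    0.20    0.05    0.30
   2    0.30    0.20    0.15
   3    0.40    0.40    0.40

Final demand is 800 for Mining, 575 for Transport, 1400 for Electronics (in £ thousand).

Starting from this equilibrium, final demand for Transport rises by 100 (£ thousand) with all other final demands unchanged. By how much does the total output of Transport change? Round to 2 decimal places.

I − A =
  [   0.80    -0.05    -0.30]
  [  -0.30     0.80    -0.15]
  [  -0.40    -0.40     0.60]
Cofactors of I−A, C_ij = (−1)^(i+j)·(minor ij) (rows/columns in the sector order above):
  C_11 = (0.80)(0.60) − (-0.15)(-0.40) = 0.4200
  C_12 = −[(-0.30)(0.60) − (-0.15)(-0.40)] = 0.2400
  C_13 = (-0.30)(-0.40) − (0.80)(-0.40) = 0.4400
  C_21 = −[(-0.05)(0.60) − (-0.30)(-0.40)] = 0.1500
  C_22 = (0.80)(0.60) − (-0.30)(-0.40) = 0.3600
  C_23 = −[(0.80)(-0.40) − (-0.05)(-0.40)] = 0.3400
  C_31 = (-0.05)(-0.15) − (-0.30)(0.80) = 0.2475
  C_32 = −[(0.80)(-0.15) − (-0.30)(-0.30)] = 0.2100
  C_33 = (0.80)(0.80) − (-0.05)(-0.30) = 0.6250
det(I−A) = Σ_j (I−A)_1j·C_1j = (0.80)(0.4200) + (-0.05)(0.2400) + (-0.30)(0.4400) = 0.1920
adj(I−A) = Cᵀ =
  [ 0.4200   0.1500   0.2475]
  [ 0.2400   0.3600   0.2100]
  [ 0.4400   0.3400   0.6250]
(I − A)⁻¹ = adj(I−A) / det(I−A) ≈
  [   2.1875     0.7813     1.2891]
  [   1.2500     1.8750     1.0938]
  [   2.2917     1.7708     3.2552]
Δx = (I − A)⁻¹ Δd with Δd having +100 in the Transport component and 0 elsewhere.
So Δx_2 = L_22 · (+100), where L_22 = adj(I−A)_22 / det(I−A) = 0.3600 / 0.1920.
Δx_2 = 0.3600 × (+100) / 0.1920 = 36.00 / 0.1920 = 187.50.

Δx_2 = 187.50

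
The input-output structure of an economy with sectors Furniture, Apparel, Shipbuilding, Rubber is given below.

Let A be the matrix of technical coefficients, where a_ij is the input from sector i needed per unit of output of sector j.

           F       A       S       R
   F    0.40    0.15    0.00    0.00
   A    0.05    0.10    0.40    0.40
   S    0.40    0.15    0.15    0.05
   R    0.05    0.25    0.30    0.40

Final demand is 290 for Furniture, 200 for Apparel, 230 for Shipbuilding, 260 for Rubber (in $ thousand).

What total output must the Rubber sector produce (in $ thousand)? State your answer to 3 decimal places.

I − A =
  [   0.60    -0.15     0.00     0.00]
  [  -0.05     0.90    -0.40    -0.40]
  [  -0.40    -0.15     0.85    -0.05]
  [  -0.05    -0.25    -0.30     0.60]
Compute the cofactors C_ij = (−1)^(i+j)·(3×3 minor ij) of I−A; the adjugate is their transpose:
adj(I−A) = Cᵀ =
  [ 0.301500   0.074250   0.054000   0.054000]
  [ 0.186750   0.297000   0.216000   0.216000]
  [ 0.186375   0.097875   0.256500   0.086625]
  [ 0.196125   0.178875   0.222750   0.392625]
det(I−A) = Σ_j (I−A)_1j·C_1j = (0.60)(0.301500) + (-0.15)(0.186750) + (0.00)(0.186375) + (0.00)(0.196125) = 0.1528875
(I − A)⁻¹ = adj(I−A) / det(I−A) ≈
  [   1.9720     0.4857     0.3532     0.3532]
  [   1.2215     1.9426     1.4128     1.4128]
  [   1.2190     0.6402     1.6777     0.5666]
  [   1.2828     1.1700     1.4570     2.5681]
x = (I − A)⁻¹ d = adj(I−A)·d / det(I−A), with det(I−A) = 0.1528875:
  x_F = (0.301500·290 + 0.074250·200 + 0.054000·230 + 0.054000·260) / 0.1528875 = 128.745 / 0.1528875 ≈ 842.090
  x_A = (0.186750·290 + 0.297000·200 + 0.216000·230 + 0.216000·260) / 0.1528875 = 219.3975 / 0.1528875 ≈ 1435.026
  x_S = (0.186375·290 + 0.097875·200 + 0.256500·230 + 0.086625·260) / 0.1528875 = 155.14125 / 0.1528875 ≈ 1014.741
  x_R = (0.196125·290 + 0.178875·200 + 0.222750·230 + 0.392625·260) / 0.1528875 = 245.96625 / 0.1528875 ≈ 1608.805

x_R = 1608.805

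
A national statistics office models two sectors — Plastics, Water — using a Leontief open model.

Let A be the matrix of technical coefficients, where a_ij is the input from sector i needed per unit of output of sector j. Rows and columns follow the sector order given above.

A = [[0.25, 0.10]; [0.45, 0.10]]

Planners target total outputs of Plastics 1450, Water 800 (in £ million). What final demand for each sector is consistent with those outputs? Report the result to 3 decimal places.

d_P = 1007.500, d_W = 67.500

I − A =
  [   0.75    -0.10]
  [  -0.45     0.90]
d = (I − A) x:
  d_P = (+0.75)·1450 + (-0.10)·800 = 1007.500
  d_W = (-0.45)·1450 + (+0.90)·800 = 67.500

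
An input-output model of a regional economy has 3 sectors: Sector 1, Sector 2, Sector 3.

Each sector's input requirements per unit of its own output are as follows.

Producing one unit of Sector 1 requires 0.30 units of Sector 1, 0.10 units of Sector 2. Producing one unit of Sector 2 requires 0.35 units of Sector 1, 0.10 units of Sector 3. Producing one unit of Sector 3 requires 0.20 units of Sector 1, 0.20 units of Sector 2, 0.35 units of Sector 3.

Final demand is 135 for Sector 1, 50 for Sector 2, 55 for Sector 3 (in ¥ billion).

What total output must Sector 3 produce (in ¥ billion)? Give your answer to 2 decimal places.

I − A =
  [   0.70    -0.35    -0.20]
  [  -0.10     1.00    -0.20]
  [   0.00    -0.10     0.65]
Cofactors of I−A, C_ij = (−1)^(i+j)·(minor ij) (rows/columns in the sector order above):
  C_11 = (1.00)(0.65) − (-0.20)(-0.10) = 0.6300
  C_12 = −[(-0.10)(0.65) − (-0.20)(0.00)] = 0.0650
  C_13 = (-0.10)(-0.10) − (1.00)(0.00) = 0.0100
  C_21 = −[(-0.35)(0.65) − (-0.20)(-0.10)] = 0.2475
  C_22 = (0.70)(0.65) − (-0.20)(0.00) = 0.4550
  C_23 = −[(0.70)(-0.10) − (-0.35)(0.00)] = 0.0700
  C_31 = (-0.35)(-0.20) − (-0.20)(1.00) = 0.2700
  C_32 = −[(0.70)(-0.20) − (-0.20)(-0.10)] = 0.1600
  C_33 = (0.70)(1.00) − (-0.35)(-0.10) = 0.6650
det(I−A) = Σ_j (I−A)_1j·C_1j = (0.70)(0.6300) + (-0.35)(0.0650) + (-0.20)(0.0100) = 0.41625
adj(I−A) = Cᵀ =
  [ 0.6300   0.2475   0.2700]
  [ 0.0650   0.4550   0.1600]
  [ 0.0100   0.0700   0.6650]
(I − A)⁻¹ = adj(I−A) / det(I−A) ≈
  [   1.5135     0.5946     0.6486]
  [   0.1562     1.0931     0.3844]
  [   0.0240     0.1682     1.5976]
x = (I − A)⁻¹ d = adj(I−A)·d / det(I−A), with det(I−A) = 0.41625:
  x_1 = (0.6300·135 + 0.2475·50 + 0.2700·55) / 0.41625 = 112.275 / 0.41625 ≈ 269.73
  x_2 = (0.0650·135 + 0.4550·50 + 0.1600·55) / 0.41625 = 40.325 / 0.41625 ≈ 96.88
  x_3 = (0.0100·135 + 0.0700·50 + 0.6650·55) / 0.41625 = 41.425 / 0.41625 ≈ 99.52

x_3 = 99.52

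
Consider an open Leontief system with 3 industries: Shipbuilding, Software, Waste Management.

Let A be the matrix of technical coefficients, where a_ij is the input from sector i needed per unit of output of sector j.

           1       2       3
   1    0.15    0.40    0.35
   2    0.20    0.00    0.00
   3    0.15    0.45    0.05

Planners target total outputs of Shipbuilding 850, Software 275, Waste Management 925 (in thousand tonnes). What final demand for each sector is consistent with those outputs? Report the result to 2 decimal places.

I − A =
  [   0.85    -0.40    -0.35]
  [  -0.20     1.00     0.00]
  [  -0.15    -0.45     0.95]
d = (I − A) x:
  d_1 = (+0.85)·850 + (-0.40)·275 + (-0.35)·925 = 288.75
  d_2 = (-0.20)·850 + (+1.00)·275 + (+0.00)·925 = 105.00
  d_3 = (-0.15)·850 + (-0.45)·275 + (+0.95)·925 = 627.50

d_1 = 288.75, d_2 = 105.00, d_3 = 627.50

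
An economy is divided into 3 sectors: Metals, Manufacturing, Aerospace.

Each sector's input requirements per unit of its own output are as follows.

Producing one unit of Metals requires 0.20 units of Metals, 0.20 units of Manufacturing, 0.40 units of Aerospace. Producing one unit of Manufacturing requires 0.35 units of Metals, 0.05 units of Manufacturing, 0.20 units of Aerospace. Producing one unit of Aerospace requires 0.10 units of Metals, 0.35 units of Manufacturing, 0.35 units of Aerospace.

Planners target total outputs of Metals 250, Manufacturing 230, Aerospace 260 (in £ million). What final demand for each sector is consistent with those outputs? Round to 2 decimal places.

I − A =
  [   0.80    -0.35    -0.10]
  [  -0.20     0.95    -0.35]
  [  -0.40    -0.20     0.65]
d = (I − A) x:
  d_1 = (+0.80)·250 + (-0.35)·230 + (-0.10)·260 = 93.50
  d_2 = (-0.20)·250 + (+0.95)·230 + (-0.35)·260 = 77.50
  d_3 = (-0.40)·250 + (-0.20)·230 + (+0.65)·260 = 23.00

d_1 = 93.50, d_2 = 77.50, d_3 = 23.00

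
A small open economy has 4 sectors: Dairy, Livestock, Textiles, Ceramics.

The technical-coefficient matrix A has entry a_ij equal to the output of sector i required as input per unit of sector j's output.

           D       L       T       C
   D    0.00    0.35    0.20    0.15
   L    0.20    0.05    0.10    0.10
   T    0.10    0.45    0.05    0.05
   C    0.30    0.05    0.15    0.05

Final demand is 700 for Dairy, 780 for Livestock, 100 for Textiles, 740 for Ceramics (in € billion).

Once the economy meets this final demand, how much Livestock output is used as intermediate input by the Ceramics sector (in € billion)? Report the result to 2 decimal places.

z_LC = 153.74

I − A =
  [   1.00    -0.35    -0.20    -0.15]
  [  -0.20     0.95    -0.10    -0.10]
  [  -0.10    -0.45     0.95    -0.05]
  [  -0.30    -0.05    -0.15     0.95]
Compute the cofactors C_ij = (−1)^(i+j)·(3×3 minor ij) of I−A; the adjugate is their transpose:
adj(I−A) = Cᵀ =
  [ 0.795750   0.416500   0.240125   0.182125]
  [ 0.220000   0.828000   0.154000   0.130000]
  [ 0.203500   0.449000   0.776250   0.120250]
  [ 0.295000   0.246000   0.206500   0.750500]
det(I−A) = Σ_j (I−A)_1j·C_1j = (1.00)(0.795750) + (-0.35)(0.220000) + (-0.20)(0.203500) + (-0.15)(0.295000) = 0.6338
(I − A)⁻¹ = adj(I−A) / det(I−A) ≈
  [   1.2555     0.6571     0.3789     0.2874]
  [   0.3471     1.3064     0.2430     0.2051]
  [   0.3211     0.7084     1.2248     0.1897]
  [   0.4654     0.3881     0.3258     1.1841]
First solve x = (I − A)⁻¹ d = adj(I−A)·d / det(I−A); in particular x_C = (0.295000·700 + 0.246000·780 + 0.206500·100 + 0.750500·740) / 0.6338 = 974.40 / 0.6338 ≈ 1537.3935.
Intermediate flow from L to C: z_LC = a_LC · x_C = 0.10 × 974.40 / 0.6338 = 97.44 / 0.6338 ≈ 153.74.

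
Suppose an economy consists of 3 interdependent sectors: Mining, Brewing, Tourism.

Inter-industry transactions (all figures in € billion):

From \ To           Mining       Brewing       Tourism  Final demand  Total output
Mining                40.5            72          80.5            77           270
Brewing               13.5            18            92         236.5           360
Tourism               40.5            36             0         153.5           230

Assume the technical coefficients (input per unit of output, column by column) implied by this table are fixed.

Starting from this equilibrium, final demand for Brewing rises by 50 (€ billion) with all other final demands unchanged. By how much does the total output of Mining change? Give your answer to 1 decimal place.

Δx_1 = 16.8

Technical coefficients a_ij = z_ij / X_j:
  a_11 = 40.5/270 = 0.15, a_21 = 13.5/270 = 0.05, a_31 = 40.5/270 = 0.15
  a_12 = 72/360 = 0.20, a_22 = 18/360 = 0.05, a_32 = 36/360 = 0.10
  a_13 = 80.5/230 = 0.35, a_23 = 92/230 = 0.40, a_33 = 0/230 = 0.00
I − A =
  [   0.85    -0.20    -0.35]
  [  -0.05     0.95    -0.40]
  [  -0.15    -0.10     1.00]
Cofactors of I−A, C_ij = (−1)^(i+j)·(minor ij) (rows/columns in the sector order above):
  C_11 = (0.95)(1.00) − (-0.40)(-0.10) = 0.9100
  C_12 = −[(-0.05)(1.00) − (-0.40)(-0.15)] = 0.1100
  C_13 = (-0.05)(-0.10) − (0.95)(-0.15) = 0.1475
  C_21 = −[(-0.20)(1.00) − (-0.35)(-0.10)] = 0.2350
  C_22 = (0.85)(1.00) − (-0.35)(-0.15) = 0.7975
  C_23 = −[(0.85)(-0.10) − (-0.20)(-0.15)] = 0.1150
  C_31 = (-0.20)(-0.40) − (-0.35)(0.95) = 0.4125
  C_32 = −[(0.85)(-0.40) − (-0.35)(-0.05)] = 0.3575
  C_33 = (0.85)(0.95) − (-0.20)(-0.05) = 0.7975
det(I−A) = Σ_j (I−A)_1j·C_1j = (0.85)(0.9100) + (-0.20)(0.1100) + (-0.35)(0.1475) = 0.699875
adj(I−A) = Cᵀ =
  [ 0.9100   0.2350   0.4125]
  [ 0.1100   0.7975   0.3575]
  [ 0.1475   0.1150   0.7975]
(I − A)⁻¹ = adj(I−A) / det(I−A) ≈
  [   1.3002     0.3358     0.5894]
  [   0.1572     1.1395     0.5108]
  [   0.2108     0.1643     1.1395]
Δx = (I − A)⁻¹ Δd with Δd having +50 in the Brewing component and 0 elsewhere.
So Δx_1 = L_12 · (+50), where L_12 = adj(I−A)_12 / det(I−A) = 0.2350 / 0.699875.
Δx_1 = 0.2350 × (+50) / 0.699875 = 11.75 / 0.699875 ≈ 16.8.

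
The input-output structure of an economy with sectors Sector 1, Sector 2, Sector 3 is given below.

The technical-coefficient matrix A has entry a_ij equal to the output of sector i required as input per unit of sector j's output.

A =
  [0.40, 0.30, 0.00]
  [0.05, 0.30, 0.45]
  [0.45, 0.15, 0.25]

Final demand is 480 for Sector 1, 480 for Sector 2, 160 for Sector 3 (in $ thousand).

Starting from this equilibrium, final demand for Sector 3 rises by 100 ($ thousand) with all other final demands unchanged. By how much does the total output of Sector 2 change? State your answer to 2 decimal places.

I − A =
  [   0.60    -0.30     0.00]
  [  -0.05     0.70    -0.45]
  [  -0.45    -0.15     0.75]
Cofactors of I−A, C_ij = (−1)^(i+j)·(minor ij) (rows/columns in the sector order above):
  C_11 = (0.70)(0.75) − (-0.45)(-0.15) = 0.4575
  C_12 = −[(-0.05)(0.75) − (-0.45)(-0.45)] = 0.2400
  C_13 = (-0.05)(-0.15) − (0.70)(-0.45) = 0.3225
  C_21 = −[(-0.30)(0.75) − (0.00)(-0.15)] = 0.2250
  C_22 = (0.60)(0.75) − (0.00)(-0.45) = 0.4500
  C_23 = −[(0.60)(-0.15) − (-0.30)(-0.45)] = 0.2250
  C_31 = (-0.30)(-0.45) − (0.00)(0.70) = 0.1350
  C_32 = −[(0.60)(-0.45) − (0.00)(-0.05)] = 0.2700
  C_33 = (0.60)(0.70) − (-0.30)(-0.05) = 0.4050
det(I−A) = Σ_j (I−A)_1j·C_1j = (0.60)(0.4575) + (-0.30)(0.2400) + (0.00)(0.3225) = 0.2025
adj(I−A) = Cᵀ =
  [ 0.4575   0.2250   0.1350]
  [ 0.2400   0.4500   0.2700]
  [ 0.3225   0.2250   0.4050]
(I − A)⁻¹ = adj(I−A) / det(I−A) ≈
  [   2.2593     1.1111     0.6667]
  [   1.1852     2.2222     1.3333]
  [   1.5926     1.1111     2.0000]
Δx = (I − A)⁻¹ Δd with Δd having +100 in the Sector 3 component and 0 elsewhere.
So Δx_2 = L_23 · (+100), where L_23 = adj(I−A)_23 / det(I−A) = 0.2700 / 0.2025.
Δx_2 = 0.2700 × (+100) / 0.2025 = 27.00 / 0.2025 ≈ 133.33.

Δx_2 = 133.33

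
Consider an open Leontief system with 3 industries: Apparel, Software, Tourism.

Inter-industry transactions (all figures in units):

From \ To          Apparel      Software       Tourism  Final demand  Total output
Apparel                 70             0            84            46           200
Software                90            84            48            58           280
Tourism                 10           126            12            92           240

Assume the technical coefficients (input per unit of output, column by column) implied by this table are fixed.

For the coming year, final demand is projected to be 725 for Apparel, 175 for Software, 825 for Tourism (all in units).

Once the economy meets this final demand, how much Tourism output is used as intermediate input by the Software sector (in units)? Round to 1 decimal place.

Technical coefficients a_ij = z_ij / X_j:
  a_11 = 70/200 = 0.35, a_21 = 90/200 = 0.45, a_31 = 10/200 = 0.05
  a_12 = 0/280 = 0.00, a_22 = 84/280 = 0.30, a_32 = 126/280 = 0.45
  a_13 = 84/240 = 0.35, a_23 = 48/240 = 0.20, a_33 = 12/240 = 0.05
I − A =
  [   0.65     0.00    -0.35]
  [  -0.45     0.70    -0.20]
  [  -0.05    -0.45     0.95]
Cofactors of I−A, C_ij = (−1)^(i+j)·(minor ij) (rows/columns in the sector order above):
  C_11 = (0.70)(0.95) − (-0.20)(-0.45) = 0.5750
  C_12 = −[(-0.45)(0.95) − (-0.20)(-0.05)] = 0.4375
  C_13 = (-0.45)(-0.45) − (0.70)(-0.05) = 0.2375
  C_21 = −[(0.00)(0.95) − (-0.35)(-0.45)] = 0.1575
  C_22 = (0.65)(0.95) − (-0.35)(-0.05) = 0.6000
  C_23 = −[(0.65)(-0.45) − (0.00)(-0.05)] = 0.2925
  C_31 = (0.00)(-0.20) − (-0.35)(0.70) = 0.2450
  C_32 = −[(0.65)(-0.20) − (-0.35)(-0.45)] = 0.2875
  C_33 = (0.65)(0.70) − (0.00)(-0.45) = 0.4550
det(I−A) = Σ_j (I−A)_1j·C_1j = (0.65)(0.5750) + (0.00)(0.4375) + (-0.35)(0.2375) = 0.290625
adj(I−A) = Cᵀ =
  [ 0.5750   0.1575   0.2450]
  [ 0.4375   0.6000   0.2875]
  [ 0.2375   0.2925   0.4550]
(I − A)⁻¹ = adj(I−A) / det(I−A) ≈
  [   1.9785     0.5419     0.8430]
  [   1.5054     2.0645     0.9892]
  [   0.8172     1.0065     1.5656]
First solve x = (I − A)⁻¹ d = adj(I−A)·d / det(I−A); in particular x_2 = (0.4375·725 + 0.6000·175 + 0.2875·825) / 0.290625 = 659.375 / 0.290625 ≈ 2268.817.
Intermediate flow from 3 to 2: z_32 = a_32 · x_2 = 0.45 × 659.375 / 0.290625 = 296.71875 / 0.290625 ≈ 1021.0.

z_32 = 1021.0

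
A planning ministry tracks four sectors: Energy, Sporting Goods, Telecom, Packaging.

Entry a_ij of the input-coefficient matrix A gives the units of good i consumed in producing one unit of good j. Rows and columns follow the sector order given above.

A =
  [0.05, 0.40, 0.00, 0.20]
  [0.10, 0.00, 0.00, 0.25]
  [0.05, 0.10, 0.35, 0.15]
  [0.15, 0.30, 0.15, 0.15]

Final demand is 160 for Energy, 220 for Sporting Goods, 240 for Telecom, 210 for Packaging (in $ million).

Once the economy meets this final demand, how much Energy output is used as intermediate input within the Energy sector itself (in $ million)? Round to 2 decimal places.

z_11 = 23.19

I − A =
  [   0.95    -0.40     0.00    -0.20]
  [  -0.10     1.00     0.00    -0.25]
  [  -0.05    -0.10     0.65    -0.15]
  [  -0.15    -0.30    -0.15     0.85]
Compute the cofactors C_ij = (−1)^(i+j)·(3×3 minor ij) of I−A; the adjugate is their transpose:
adj(I−A) = Cᵀ =
  [ 0.477500   0.254000   0.045000   0.195000]
  [ 0.079250   0.482500   0.038625   0.167375]
  [ 0.078000   0.149500   0.651250   0.177250]
  [ 0.126000   0.241500   0.136500   0.591500]
det(I−A) = Σ_j (I−A)_1j·C_1j = (0.95)(0.477500) + (-0.40)(0.079250) + (0.00)(0.078000) + (-0.20)(0.126000) = 0.396725
(I − A)⁻¹ = adj(I−A) / det(I−A) ≈
  [   1.2036     0.6402     0.1134     0.4915]
  [   0.1998     1.2162     0.0974     0.4219]
  [   0.1966     0.3768     1.6416     0.4468]
  [   0.3176     0.6087     0.3441     1.4910]
First solve x = (I − A)⁻¹ d = adj(I−A)·d / det(I−A); in particular x_1 = (0.477500·160 + 0.254000·220 + 0.045000·240 + 0.195000·210) / 0.396725 = 184.03 / 0.396725 ≈ 463.8730.
Intermediate flow from 1 to 1: z_11 = a_11 · x_1 = 0.05 × 184.03 / 0.396725 = 9.2015 / 0.396725 ≈ 23.19.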